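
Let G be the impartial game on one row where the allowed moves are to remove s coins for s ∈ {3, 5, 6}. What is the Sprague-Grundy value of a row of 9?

Build the Grundy sequence with g(k) = mex{g(k−s) : s ∈ {3, 5, 6}, s ≤ k}:
k:     0  1  2  3  4  5  6  7  8  9
g(k):  0  0  0  1  1  1  2  2  2  0
So g(9) = 0.

0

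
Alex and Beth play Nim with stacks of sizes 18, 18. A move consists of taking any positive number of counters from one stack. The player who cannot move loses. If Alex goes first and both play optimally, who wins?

Beth wins

Nim-sum: 18 XOR 18 = 0.
The nim-sum is 0, so this is a P-position: the player to move is in a losing position under optimal play; Alex is about to move from it and so loses — Beth wins.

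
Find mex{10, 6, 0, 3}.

0 is in the set but 1 is not, so the mex is 1.

1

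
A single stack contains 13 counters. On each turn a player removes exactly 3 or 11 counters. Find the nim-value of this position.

2

Build the Grundy sequence with g(k) = mex{g(k−s) : s ∈ {3, 11}, s ≤ k}:
k:     0  1  2  3  4  5  6  7  8  9 10 11 12 13
g(k):  0  0  0  1  1  1  0  0  0  1  1  1  2  2
So g(13) = 2.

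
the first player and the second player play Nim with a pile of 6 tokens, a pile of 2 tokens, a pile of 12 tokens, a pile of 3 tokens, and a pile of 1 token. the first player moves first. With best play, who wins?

Nim-sum: 6 ⊕ 2 ⊕ 12 ⊕ 3 ⊕ 1 = 10.
The nim-sum is 10 ≠ 0, so this is an N-position: the player to move can win; the first player has a winning move.

the first player wins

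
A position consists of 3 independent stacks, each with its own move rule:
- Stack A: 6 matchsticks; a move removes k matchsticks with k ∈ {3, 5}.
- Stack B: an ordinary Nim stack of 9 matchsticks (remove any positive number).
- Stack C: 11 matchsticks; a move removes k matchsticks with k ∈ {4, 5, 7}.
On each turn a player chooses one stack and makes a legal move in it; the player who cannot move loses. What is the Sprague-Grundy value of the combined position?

11

Grundy values for stack A (subtraction set {3, 5}):
g(0) = mex{} = 0
g(1) = mex{} = 0
g(2) = mex{} = 0
g(3) = mex{0} = 1
g(4) = mex{0} = 1
g(5) = mex{0} = 1
g(6) = mex{0,1} = 2
So g(6) = 2.
Stack B is a plain Nim stack of size 9, so its Grundy value is 9.
For stack C, compute g(0), g(1), … with moves {4, 5, 7}:
k:     0  1  2  3  4  5  6  7  8  9 10 11
g(k):  0  0  0  0  1  1  1  1  2  2  2  0
So g(11) = 0.
By the Sprague-Grundy theorem, the Grundy value of a sum of independent games is the XOR of the component values.
Combined value = 2 ⊕ 9 ⊕ 0 = 11.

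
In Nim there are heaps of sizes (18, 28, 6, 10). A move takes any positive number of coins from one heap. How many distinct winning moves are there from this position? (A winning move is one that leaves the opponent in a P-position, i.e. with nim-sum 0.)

Compute the nim-sum pairwise:
18 XOR 28 = 14
14 XOR 6 = 8
8 XOR 10 = 2
The overall nim-sum is X = 2. A heap of size p has a winning move iff p XOR X < p (reduce it to p XOR X).
  18: 18 XOR 2 = 16 < 18 — winning move (to 16).
  28: 28 XOR 2 = 30 ≥ 28 — no move.
  6: 6 XOR 2 = 4 < 6 — winning move (to 4).
  10: 10 XOR 2 = 8 < 10 — winning move (to 8).
That gives 3 winning moves.

3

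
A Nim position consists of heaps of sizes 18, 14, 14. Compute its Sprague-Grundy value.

18

Compute the nim-sum pairwise:
18 ⊕ 14 = 28
28 ⊕ 14 = 18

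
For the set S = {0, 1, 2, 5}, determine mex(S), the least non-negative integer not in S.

3

The values 0, 1, 2 are all present; 3 is the first non-negative integer missing from the set.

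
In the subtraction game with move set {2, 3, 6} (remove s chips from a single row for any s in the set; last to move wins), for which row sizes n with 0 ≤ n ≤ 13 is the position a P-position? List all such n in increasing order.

Grundy values for subtraction set {2, 3, 6}:
g(0) = mex{} = 0
g(1) = mex{} = 0
g(2) = mex{0} = 1
g(3) = mex{0} = 1
g(4) = mex{0,1} = 2
g(5) = mex{1} = 0
g(6) = mex{0,1,2} = 3
g(7) = mex{0,2} = 1
g(8) = mex{0,1,3} = 2
g(9) = mex{1,3} = 0
g(10) = mex{1,2} = 0
g(11) = mex{0,2} = 1
g(12) = mex{0,3} = 1
g(13) = mex{0,1} = 2
The P-positions (g = 0) in 0..13 are 0, 1, 5, 9, 10.

0, 1, 5, 9, 10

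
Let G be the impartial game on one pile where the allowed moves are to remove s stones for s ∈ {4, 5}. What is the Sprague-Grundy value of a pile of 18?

Compute g(0), g(1), … for moves {4, 5}:
k:     0  1  2  3  4  5  6  7  8  9 10 11 12 13 14 15 16 17 18
g(k):  0  0  0  0  1  1  1  1  2  0  0  0  0  1  1  1  1  2  0
So g(18) = 0.

0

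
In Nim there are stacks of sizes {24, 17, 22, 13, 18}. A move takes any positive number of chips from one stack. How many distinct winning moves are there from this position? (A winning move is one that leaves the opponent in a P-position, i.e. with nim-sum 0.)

0

Nim-sum: 24 XOR 17 XOR 22 XOR 13 XOR 18 = 0.
The nim-sum is already 0, so every move leaves a nonzero nim-sum — there are no winning moves.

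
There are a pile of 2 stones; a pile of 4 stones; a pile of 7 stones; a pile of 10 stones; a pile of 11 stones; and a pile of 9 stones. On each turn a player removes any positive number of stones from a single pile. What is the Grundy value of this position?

9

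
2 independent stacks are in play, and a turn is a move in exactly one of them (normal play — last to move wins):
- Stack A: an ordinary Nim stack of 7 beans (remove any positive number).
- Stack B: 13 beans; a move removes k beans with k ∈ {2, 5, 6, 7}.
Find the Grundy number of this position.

7

Stack A is a plain Nim stack of size 7, so its Grundy value is 7.
Build the Grundy sequence for stack B with g(k) = mex{g(k−s) : s ∈ {2, 5, 6, 7}, s ≤ k}:
k:     0  1  2  3  4  5  6  7  8  9 10 11 12 13
g(k):  0  0  1  1  0  2  1  3  2  2  3  3  0  0
So g(13) = 0.
By the Sprague-Grundy theorem, the Grundy value of a sum of independent games is the XOR of the component values.
Combined value = 7 ⊕ 0 = 7.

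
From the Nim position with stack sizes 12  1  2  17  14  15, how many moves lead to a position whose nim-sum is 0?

1

Compute the nim-sum pairwise:
12 ^ 1 = 13
13 ^ 2 = 15
15 ^ 17 = 30
30 ^ 14 = 16
16 ^ 15 = 31
The overall nim-sum is X = 31. A stack of size p has a winning move iff p XOR X < p (reduce it to p XOR X).
  12: 12 XOR 31 = 19 ≥ 12 — no move.
  1: 1 XOR 31 = 30 ≥ 1 — no move.
  2: 2 XOR 31 = 29 ≥ 2 — no move.
  17: 17 XOR 31 = 14 < 17 — winning move (to 14).
  14: 14 XOR 31 = 17 ≥ 14 — no move.
  15: 15 XOR 31 = 16 ≥ 15 — no move.
That gives 1 winning move.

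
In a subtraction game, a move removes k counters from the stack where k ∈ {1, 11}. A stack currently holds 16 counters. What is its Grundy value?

Compute g(0), g(1), … for moves {1, 11}:
k:     0  1  2  3  4  5  6  7  8  9 10 11 12 13 14 15 16
g(k):  0  1  0  1  0  1  0  1  0  1  0  1  0  1  0  1  0
So g(16) = 0.

0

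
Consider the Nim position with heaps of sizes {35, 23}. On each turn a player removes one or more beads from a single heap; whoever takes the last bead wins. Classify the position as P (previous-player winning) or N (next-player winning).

N-position

In binary:
  100011  (35)
  010111  (23)
  ------
  110100  (52)
The nim-sum is 52 ≠ 0, so this is an N-position: the player to move can win.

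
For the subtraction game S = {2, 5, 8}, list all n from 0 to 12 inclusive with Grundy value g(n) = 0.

0, 1, 4, 7, 10, 11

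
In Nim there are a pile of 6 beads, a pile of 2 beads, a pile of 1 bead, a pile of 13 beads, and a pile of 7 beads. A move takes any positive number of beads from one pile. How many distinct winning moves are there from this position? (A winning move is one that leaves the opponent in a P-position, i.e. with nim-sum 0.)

1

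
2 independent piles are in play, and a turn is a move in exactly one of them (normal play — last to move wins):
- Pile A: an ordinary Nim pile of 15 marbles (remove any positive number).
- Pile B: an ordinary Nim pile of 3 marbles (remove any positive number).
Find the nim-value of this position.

12

Pile A is a plain Nim pile of size 15, so its Grundy value is 15.
Pile B is a plain Nim pile of size 3, so its Grundy value is 3.
By the Sprague-Grundy theorem, the Grundy value of a sum of independent games is the XOR of the component values.
Combined value = 15 ⊕ 3 = 12.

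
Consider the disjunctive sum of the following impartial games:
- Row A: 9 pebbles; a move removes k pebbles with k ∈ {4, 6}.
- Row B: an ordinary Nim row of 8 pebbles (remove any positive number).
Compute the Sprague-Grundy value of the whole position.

Grundy values for row A (subtraction set {4, 6}):
g(0) = mex{} = 0
g(1) = mex{} = 0
g(2) = mex{} = 0
g(3) = mex{} = 0
g(4) = mex{0} = 1
g(5) = mex{0} = 1
g(6) = mex{0} = 1
g(7) = mex{0} = 1
g(8) = mex{0,1} = 2
g(9) = mex{0,1} = 2
So g(9) = 2.
Row B is a plain Nim row of size 8, so its Grundy value is 8.
The value of a disjunctive sum is the nim-sum of the parts.
Combined value = 2 XOR 8 = 10.

10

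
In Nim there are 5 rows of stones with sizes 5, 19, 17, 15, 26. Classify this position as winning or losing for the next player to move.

Winning position

Nim-sum: 5 XOR 19 XOR 17 XOR 15 XOR 26 = 18.
The nim-sum is 18 ≠ 0, so this is an N-position: the player to move can win.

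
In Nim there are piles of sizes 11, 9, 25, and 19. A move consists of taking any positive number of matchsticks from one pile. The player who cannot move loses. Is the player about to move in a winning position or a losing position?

Nim-sum: 11 ⊕ 9 ⊕ 25 ⊕ 19 = 8.
The nim-sum is 8 ≠ 0, so this is an N-position: the player to move can win.

Winning position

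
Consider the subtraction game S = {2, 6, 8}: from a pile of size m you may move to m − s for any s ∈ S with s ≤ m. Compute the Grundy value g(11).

3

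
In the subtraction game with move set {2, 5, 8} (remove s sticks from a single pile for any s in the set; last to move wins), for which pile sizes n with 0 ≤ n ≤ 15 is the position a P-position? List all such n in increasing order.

0, 1, 4, 7, 10, 11, 14

Build the Grundy sequence with g(k) = mex{g(k−s) : s ∈ {2, 5, 8}, s ≤ k}:
k:     0  1  2  3  4  5  6  7  8  9 10 11 12 13 14 15
g(k):  0  0  1  1  0  2  1  0  2  1  0  0  1  1  0  2
The P-positions (g = 0) in 0..15 are 0, 1, 4, 7, 10, 11, 14.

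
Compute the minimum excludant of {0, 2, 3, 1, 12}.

The values 0, 1, 2, 3 are all present; 4 is the first non-negative integer missing from the set.

4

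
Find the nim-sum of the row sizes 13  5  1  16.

25

Compute the nim-sum pairwise:
13 XOR 5 = 8
8 XOR 1 = 9
9 XOR 16 = 25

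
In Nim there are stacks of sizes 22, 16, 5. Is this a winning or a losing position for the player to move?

Write each in binary and XOR column by column:
  10110  (22)
  10000  (16)
  00101  (5)
  -----
  00011  (3)
The nim-sum is 3 ≠ 0, so this is an N-position: the player to move can win.

Winning position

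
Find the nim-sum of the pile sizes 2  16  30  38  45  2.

5

Bitwise XOR of the heap sizes:
  000010  (2)
  010000  (16)
  011110  (30)
  100110  (38)
  101101  (45)
  000010  (2)
  ------
  000101  (5)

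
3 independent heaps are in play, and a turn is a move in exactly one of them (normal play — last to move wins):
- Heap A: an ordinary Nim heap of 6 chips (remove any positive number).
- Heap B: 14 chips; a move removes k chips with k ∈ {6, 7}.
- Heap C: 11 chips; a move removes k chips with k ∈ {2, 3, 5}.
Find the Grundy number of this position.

4

Heap A is a plain Nim heap of size 6, so its Grundy value is 6.
Build the Grundy sequence for heap B with g(k) = mex{g(k−s) : s ∈ {6, 7}, s ≤ k}:
k:     0  1  2  3  4  5  6  7  8  9 10 11 12 13 14
g(k):  0  0  0  0  0  0  1  1  1  1  1  1  2  0  0
So g(14) = 0.
Build the Grundy sequence for heap C with g(k) = mex{g(k−s) : s ∈ {2, 3, 5}, s ≤ k}:
k:     0  1  2  3  4  5  6  7  8  9 10 11
g(k):  0  0  1  1  2  2  3  0  0  1  1  2
So g(11) = 2.
The value of a disjunctive sum is the nim-sum of the parts.
Combined value = 6 XOR 0 XOR 2 = 4.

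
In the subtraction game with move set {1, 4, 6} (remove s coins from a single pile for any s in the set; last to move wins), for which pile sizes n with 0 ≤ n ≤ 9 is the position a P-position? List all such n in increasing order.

0, 2, 5, 7

Compute g(0), g(1), … for moves {1, 4, 6}:
g(0) = mex{} = 0
g(1) = mex{0} = 1
g(2) = mex{1} = 0
g(3) = mex{0} = 1
g(4) = mex{0,1} = 2
g(5) = mex{1,2} = 0
g(6) = mex{0} = 1
g(7) = mex{1} = 0
g(8) = mex{0,2} = 1
g(9) = mex{0,1} = 2
The P-positions (g = 0) in 0..9 are 0, 2, 5, 7.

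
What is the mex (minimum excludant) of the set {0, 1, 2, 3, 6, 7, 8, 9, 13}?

4

The values 0, 1, 2, 3 are all present; 4 is the first non-negative integer missing from the set.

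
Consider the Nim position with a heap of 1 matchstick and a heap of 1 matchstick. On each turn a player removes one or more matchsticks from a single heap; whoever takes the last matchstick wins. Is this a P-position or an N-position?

P-position

Nim-sum: 1 ^ 1 = 0.
The nim-sum is 0, so this is a P-position: the player to move is in a losing position under optimal play.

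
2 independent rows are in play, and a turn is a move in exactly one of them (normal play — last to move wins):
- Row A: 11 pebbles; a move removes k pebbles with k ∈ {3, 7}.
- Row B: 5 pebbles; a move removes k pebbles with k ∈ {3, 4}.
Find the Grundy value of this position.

Grundy values for row A (subtraction set {3, 7}):
g(0) = mex{} = 0
g(1) = mex{} = 0
g(2) = mex{} = 0
g(3) = mex{0} = 1
g(4) = mex{0} = 1
g(5) = mex{0} = 1
g(6) = mex{1} = 0
g(7) = mex{0,1} = 2
g(8) = mex{0,1} = 2
g(9) = mex{0} = 1
g(10) = mex{1,2} = 0
g(11) = mex{1,2} = 0
So g(11) = 0.
Grundy values for row B (subtraction set {3, 4}):
k:     0  1  2  3  4  5
g(k):  0  0  0  1  1  1
So g(5) = 1.
The value of a disjunctive sum is the nim-sum of the parts.
Combined value = 0 XOR 1 = 1.

1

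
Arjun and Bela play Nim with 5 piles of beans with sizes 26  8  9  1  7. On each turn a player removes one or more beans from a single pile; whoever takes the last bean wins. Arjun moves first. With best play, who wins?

Arjun wins

Write each in binary and XOR column by column:
  11010  (26)
  01000  (8)
  01001  (9)
  00001  (1)
  00111  (7)
  -----
  11101  (29)
The nim-sum is 29 ≠ 0, so this is an N-position: the player to move can win; Arjun has a winning move.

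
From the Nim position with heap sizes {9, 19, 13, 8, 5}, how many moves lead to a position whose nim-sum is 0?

1

Write each in binary and XOR column by column:
  01001  (9)
  10011  (19)
  01101  (13)
  01000  (8)
  00101  (5)
  -----
  11010  (26)
The overall nim-sum is X = 26. A heap of size p has a winning move iff p XOR X < p (reduce it to p XOR X).
  9: 9 XOR 26 = 19 ≥ 9 — no move.
  19: 19 XOR 26 = 9 < 19 — winning move (to 9).
  13: 13 XOR 26 = 23 ≥ 13 — no move.
  8: 8 XOR 26 = 18 ≥ 8 — no move.
  5: 5 XOR 26 = 31 ≥ 5 — no move.
That gives 1 winning move.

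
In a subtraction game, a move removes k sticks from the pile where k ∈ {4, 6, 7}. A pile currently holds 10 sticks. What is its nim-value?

2

Build the Grundy sequence with g(k) = mex{g(k−s) : s ∈ {4, 6, 7}, s ≤ k}:
g(0) = mex{} = 0
g(1) = mex{} = 0
g(2) = mex{} = 0
g(3) = mex{} = 0
g(4) = mex{0} = 1
g(5) = mex{0} = 1
g(6) = mex{0} = 1
g(7) = mex{0} = 1
g(8) = mex{0,1} = 2
g(9) = mex{0,1} = 2
g(10) = mex{0,1} = 2
So g(10) = 2.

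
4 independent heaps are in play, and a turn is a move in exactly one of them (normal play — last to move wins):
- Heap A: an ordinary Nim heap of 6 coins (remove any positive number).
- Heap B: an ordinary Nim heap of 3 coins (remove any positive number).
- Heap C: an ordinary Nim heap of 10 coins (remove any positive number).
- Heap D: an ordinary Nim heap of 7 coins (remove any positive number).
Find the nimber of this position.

8

Heap A is a plain Nim heap of size 6, so its Grundy value is 6.
Heap B is a plain Nim heap of size 3, so its Grundy value is 3.
Heap C is a plain Nim heap of size 10, so its Grundy value is 10.
Heap D is a plain Nim heap of size 7, so its Grundy value is 7.
By the Sprague-Grundy theorem, the Grundy value of a sum of independent games is the XOR of the component values.
Combined value = 6 XOR 3 XOR 10 XOR 7 = 8.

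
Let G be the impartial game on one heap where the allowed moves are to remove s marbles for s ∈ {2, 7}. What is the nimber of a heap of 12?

1

Grundy values for subtraction set {2, 7}:
g(0) = mex{} = 0
g(1) = mex{} = 0
g(2) = mex{0} = 1
g(3) = mex{0} = 1
g(4) = mex{1} = 0
g(5) = mex{1} = 0
g(6) = mex{0} = 1
g(7) = mex{0} = 1
g(8) = mex{0,1} = 2
g(9) = mex{1} = 0
g(10) = mex{1,2} = 0
g(11) = mex{0} = 1
g(12) = mex{0} = 1
So g(12) = 1.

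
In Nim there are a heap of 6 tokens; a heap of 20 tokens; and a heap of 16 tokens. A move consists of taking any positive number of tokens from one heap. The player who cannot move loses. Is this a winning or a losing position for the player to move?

Winning position

Nim-sum: 6 ⊕ 20 ⊕ 16 = 2.
The nim-sum is 2 ≠ 0, so this is an N-position: the player to move can win.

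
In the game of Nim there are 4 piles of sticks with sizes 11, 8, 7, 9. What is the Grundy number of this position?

In binary:
  1011  (11)
  1000  (8)
  0111  (7)
  1001  (9)
  ----
  1101  (13)

13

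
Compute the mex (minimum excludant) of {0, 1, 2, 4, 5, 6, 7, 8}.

3

The values 0, 1, 2 are all present; 3 is the first non-negative integer missing from the set.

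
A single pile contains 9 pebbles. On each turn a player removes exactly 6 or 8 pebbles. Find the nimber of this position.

1

Build the Grundy sequence with g(k) = mex{g(k−s) : s ∈ {6, 8}, s ≤ k}:
k:     0  1  2  3  4  5  6  7  8  9
g(k):  0  0  0  0  0  0  1  1  1  1
So g(9) = 1.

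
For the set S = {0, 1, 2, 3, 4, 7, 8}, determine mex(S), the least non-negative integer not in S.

5

The values 0, 1, 2, 3, 4 are all present; 5 is the first non-negative integer missing from the set.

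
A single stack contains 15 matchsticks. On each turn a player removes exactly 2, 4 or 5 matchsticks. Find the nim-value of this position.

0

Grundy values for subtraction set {2, 4, 5}:
k:     0  1  2  3  4  5  6  7  8  9 10 11 12 13 14 15
g(k):  0  0  1  1  2  2  3  0  0  1  1  2  2  3  0  0
So g(15) = 0.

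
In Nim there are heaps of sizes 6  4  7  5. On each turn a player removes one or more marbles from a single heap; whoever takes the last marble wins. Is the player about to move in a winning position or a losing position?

Losing position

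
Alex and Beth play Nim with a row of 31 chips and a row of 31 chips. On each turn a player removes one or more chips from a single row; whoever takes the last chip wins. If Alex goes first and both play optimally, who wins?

Compute the nim-sum pairwise:
31 XOR 31 = 0
The nim-sum is 0, so this is a P-position: the player to move is in a losing position under optimal play; Alex is about to move from it and so loses — Beth wins.

Beth wins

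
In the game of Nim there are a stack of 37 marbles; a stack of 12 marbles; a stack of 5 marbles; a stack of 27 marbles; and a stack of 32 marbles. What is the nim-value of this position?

Compute the nim-sum pairwise:
37 ^ 12 = 41
41 ^ 5 = 44
44 ^ 27 = 55
55 ^ 32 = 23

23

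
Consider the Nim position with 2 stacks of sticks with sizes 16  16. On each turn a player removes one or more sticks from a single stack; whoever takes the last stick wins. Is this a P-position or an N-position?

Compute the nim-sum pairwise:
16 ⊕ 16 = 0
The nim-sum is 0, so this is a P-position: the player to move is in a losing position under optimal play.

P-position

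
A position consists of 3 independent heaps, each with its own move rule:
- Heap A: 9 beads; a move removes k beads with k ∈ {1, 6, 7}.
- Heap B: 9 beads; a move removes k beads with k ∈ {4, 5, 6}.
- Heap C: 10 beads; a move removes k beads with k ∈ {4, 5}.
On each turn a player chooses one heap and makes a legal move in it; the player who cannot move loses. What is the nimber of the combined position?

Build the Grundy sequence for heap A with g(k) = mex{g(k−s) : s ∈ {1, 6, 7}, s ≤ k}:
k:     0  1  2  3  4  5  6  7  8  9
g(k):  0  1  0  1  0  1  2  3  2  3
So g(9) = 3.
For heap B, compute g(0), g(1), … with moves {4, 5, 6}:
k:     0  1  2  3  4  5  6  7  8  9
g(k):  0  0  0  0  1  1  1  1  2  2
So g(9) = 2.
Build the Grundy sequence for heap C with g(k) = mex{g(k−s) : s ∈ {4, 5}, s ≤ k}:
g(0) = mex{} = 0
g(1) = mex{} = 0
g(2) = mex{} = 0
g(3) = mex{} = 0
g(4) = mex{0} = 1
g(5) = mex{0} = 1
g(6) = mex{0} = 1
g(7) = mex{0} = 1
g(8) = mex{0,1} = 2
g(9) = mex{1} = 0
g(10) = mex{1} = 0
So g(10) = 0.
By the Sprague-Grundy theorem, the Grundy value of a sum of independent games is the XOR of the component values.
Combined value = 3 XOR 2 XOR 0 = 1.

1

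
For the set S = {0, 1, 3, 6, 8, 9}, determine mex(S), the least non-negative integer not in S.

2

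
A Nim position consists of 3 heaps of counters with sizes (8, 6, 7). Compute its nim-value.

Compute the nim-sum pairwise:
8 XOR 6 = 14
14 XOR 7 = 9

9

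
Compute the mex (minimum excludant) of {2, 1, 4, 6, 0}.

The values 0, 1, 2 are all present; 3 is the first non-negative integer missing from the set.

3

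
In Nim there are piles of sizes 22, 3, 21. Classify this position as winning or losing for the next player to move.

Losing position

Write each in binary and XOR column by column:
  10110  (22)
  00011  (3)
  10101  (21)
  -----
  00000  (0)
The nim-sum is 0, so this is a P-position: the player to move is in a losing position under optimal play.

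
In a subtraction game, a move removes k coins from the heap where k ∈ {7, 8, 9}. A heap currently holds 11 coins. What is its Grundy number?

1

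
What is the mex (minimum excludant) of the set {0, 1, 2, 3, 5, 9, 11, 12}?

4

The values 0, 1, 2, 3 are all present; 4 is the first non-negative integer missing from the set.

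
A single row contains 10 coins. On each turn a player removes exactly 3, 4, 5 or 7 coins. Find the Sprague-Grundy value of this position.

0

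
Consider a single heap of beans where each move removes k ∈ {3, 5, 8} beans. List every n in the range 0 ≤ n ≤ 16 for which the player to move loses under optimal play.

Grundy values for subtraction set {3, 5, 8}:
k:     0  1  2  3  4  5  6  7  8  9 10 11 12 13 14 15 16
g(k):  0  0  0  1  1  1  2  2  2  3  3  0  0  0  1  1  1
The P-positions (g = 0) in 0..16 are 0, 1, 2, 11, 12, 13.

0, 1, 2, 11, 12, 13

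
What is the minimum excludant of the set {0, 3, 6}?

1

0 is in the set but 1 is not, so the mex is 1.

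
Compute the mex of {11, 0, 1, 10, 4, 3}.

The values 0, 1 are all present; 2 is the first non-negative integer missing from the set.

2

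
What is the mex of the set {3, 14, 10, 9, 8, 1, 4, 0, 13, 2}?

The values 0, 1, 2, 3, 4 are all present; 5 is the first non-negative integer missing from the set.

5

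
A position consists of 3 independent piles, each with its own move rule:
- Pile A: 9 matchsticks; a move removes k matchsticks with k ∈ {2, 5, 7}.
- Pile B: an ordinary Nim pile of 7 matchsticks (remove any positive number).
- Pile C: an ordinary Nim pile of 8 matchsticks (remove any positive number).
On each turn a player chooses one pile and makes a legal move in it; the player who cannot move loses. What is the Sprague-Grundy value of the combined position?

Build the Grundy sequence for pile A with g(k) = mex{g(k−s) : s ∈ {2, 5, 7}, s ≤ k}:
k:     0  1  2  3  4  5  6  7  8  9
g(k):  0  0  1  1  0  2  1  3  2  2
So g(9) = 2.
Pile B is a plain Nim pile of size 7, so its Grundy value is 7.
Pile C is a plain Nim pile of size 8, so its Grundy value is 8.
By the Sprague-Grundy theorem, the Grundy value of a sum of independent games is the XOR of the component values.
Combined value = 2 ⊕ 7 ⊕ 8 = 13.

13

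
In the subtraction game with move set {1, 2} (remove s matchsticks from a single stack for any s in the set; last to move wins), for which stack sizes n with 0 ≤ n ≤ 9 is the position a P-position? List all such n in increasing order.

0, 3, 6, 9

Compute g(0), g(1), … for moves {1, 2}:
g(0) = mex{} = 0
g(1) = mex{0} = 1
g(2) = mex{0,1} = 2
g(3) = mex{1,2} = 0
g(4) = mex{0,2} = 1
g(5) = mex{0,1} = 2
g(6) = mex{1,2} = 0
g(7) = mex{0,2} = 1
g(8) = mex{0,1} = 2
g(9) = mex{1,2} = 0
The P-positions (g = 0) in 0..9 are 0, 3, 6, 9.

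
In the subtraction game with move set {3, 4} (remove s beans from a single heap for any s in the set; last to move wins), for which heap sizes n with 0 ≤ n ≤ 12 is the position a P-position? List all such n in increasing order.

0, 1, 2, 7, 8, 9

Compute g(0), g(1), … for moves {3, 4}:
g(0) = mex{} = 0
g(1) = mex{} = 0
g(2) = mex{} = 0
g(3) = mex{0} = 1
g(4) = mex{0} = 1
g(5) = mex{0} = 1
g(6) = mex{0,1} = 2
g(7) = mex{1} = 0
g(8) = mex{1} = 0
g(9) = mex{1,2} = 0
g(10) = mex{0,2} = 1
g(11) = mex{0} = 1
g(12) = mex{0} = 1
The P-positions (g = 0) in 0..12 are 0, 1, 2, 7, 8, 9.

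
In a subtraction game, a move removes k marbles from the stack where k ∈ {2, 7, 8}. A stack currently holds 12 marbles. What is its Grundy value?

1

Compute g(0), g(1), … for moves {2, 7, 8}:
k:     0  1  2  3  4  5  6  7  8  9 10 11 12
g(k):  0  0  1  1  0  0  1  1  2  2  0  3  1
So g(12) = 1.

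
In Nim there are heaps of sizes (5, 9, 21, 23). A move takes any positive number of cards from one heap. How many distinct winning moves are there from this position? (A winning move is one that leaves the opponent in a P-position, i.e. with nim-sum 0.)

1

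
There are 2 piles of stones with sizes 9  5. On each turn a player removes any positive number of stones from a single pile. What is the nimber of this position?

12

Nim-sum: 9 ^ 5 = 12.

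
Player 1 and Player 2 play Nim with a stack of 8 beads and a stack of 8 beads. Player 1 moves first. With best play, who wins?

Nim-sum: 8 ⊕ 8 = 0.
The nim-sum is 0, so this is a P-position: the player to move is in a losing position under optimal play; Player 1 is about to move from it and so loses — Player 2 wins.

Player 2 wins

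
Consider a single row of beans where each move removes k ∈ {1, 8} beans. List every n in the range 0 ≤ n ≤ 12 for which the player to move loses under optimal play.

Build the Grundy sequence with g(k) = mex{g(k−s) : s ∈ {1, 8}, s ≤ k}:
k:     0  1  2  3  4  5  6  7  8  9 10 11 12
g(k):  0  1  0  1  0  1  0  1  2  0  1  0  1
The P-positions (g = 0) in 0..12 are 0, 2, 4, 6, 9, 11.

0, 2, 4, 6, 9, 11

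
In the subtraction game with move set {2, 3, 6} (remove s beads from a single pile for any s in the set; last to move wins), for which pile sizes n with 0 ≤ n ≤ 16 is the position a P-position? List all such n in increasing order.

Build the Grundy sequence with g(k) = mex{g(k−s) : s ∈ {2, 3, 6}, s ≤ k}:
k:     0  1  2  3  4  5  6  7  8  9 10 11 12 13 14 15 16
g(k):  0  0  1  1  2  0  3  1  2  0  0  1  1  2  0  3  1
The P-positions (g = 0) in 0..16 are 0, 1, 5, 9, 10, 14.

0, 1, 5, 9, 10, 14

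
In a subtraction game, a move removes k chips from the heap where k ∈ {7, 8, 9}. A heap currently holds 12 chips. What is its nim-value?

Build the Grundy sequence with g(k) = mex{g(k−s) : s ∈ {7, 8, 9}, s ≤ k}:
k:     0  1  2  3  4  5  6  7  8  9 10 11 12
g(k):  0  0  0  0  0  0  0  1  1  1  1  1  1
So g(12) = 1.

1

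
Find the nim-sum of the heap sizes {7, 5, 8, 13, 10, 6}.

11

Compute the nim-sum pairwise:
7 XOR 5 = 2
2 XOR 8 = 10
10 XOR 13 = 7
7 XOR 10 = 13
13 XOR 6 = 11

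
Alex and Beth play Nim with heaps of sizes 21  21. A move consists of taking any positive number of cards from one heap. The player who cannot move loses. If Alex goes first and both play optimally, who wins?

Beth wins

Nim-sum: 21 XOR 21 = 0.
The nim-sum is 0, so this is a P-position: the player to move is in a losing position under optimal play; Alex is about to move from it and so loses — Beth wins.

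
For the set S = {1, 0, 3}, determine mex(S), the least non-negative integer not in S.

2

The values 0, 1 are all present; 2 is the first non-negative integer missing from the set.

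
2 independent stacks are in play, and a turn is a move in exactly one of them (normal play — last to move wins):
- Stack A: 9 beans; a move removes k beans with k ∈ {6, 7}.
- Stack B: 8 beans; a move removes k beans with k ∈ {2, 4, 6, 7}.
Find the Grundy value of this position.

5

Build the Grundy sequence for stack A with g(k) = mex{g(k−s) : s ∈ {6, 7}, s ≤ k}:
k:     0  1  2  3  4  5  6  7  8  9
g(k):  0  0  0  0  0  0  1  1  1  1
So g(9) = 1.
Grundy values for stack B (subtraction set {2, 4, 6, 7}):
g(0) = mex{} = 0
g(1) = mex{} = 0
g(2) = mex{0} = 1
g(3) = mex{0} = 1
g(4) = mex{0,1} = 2
g(5) = mex{0,1} = 2
g(6) = mex{0,1,2} = 3
g(7) = mex{0,1,2} = 3
g(8) = mex{0,1,2,3} = 4
So g(8) = 4.
By the Sprague-Grundy theorem, the Grundy value of a sum of independent games is the XOR of the component values.
Combined value = 1 ⊕ 4 = 5.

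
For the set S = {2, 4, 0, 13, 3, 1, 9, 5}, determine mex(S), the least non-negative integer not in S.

The values 0, 1, 2, 3, 4, 5 are all present; 6 is the first non-negative integer missing from the set.

6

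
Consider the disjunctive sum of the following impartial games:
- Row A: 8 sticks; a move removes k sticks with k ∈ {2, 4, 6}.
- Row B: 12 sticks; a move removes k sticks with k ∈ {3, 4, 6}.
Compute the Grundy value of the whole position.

Grundy values for row A (subtraction set {2, 4, 6}):
k:     0  1  2  3  4  5  6  7  8
g(k):  0  0  1  1  2  2  3  3  0
So g(8) = 0.
Grundy values for row B (subtraction set {3, 4, 6}):
g(0) = mex{} = 0
g(1) = mex{} = 0
g(2) = mex{} = 0
g(3) = mex{0} = 1
g(4) = mex{0} = 1
g(5) = mex{0} = 1
g(6) = mex{0,1} = 2
g(7) = mex{0,1} = 2
g(8) = mex{0,1} = 2
g(9) = mex{1,2} = 0
g(10) = mex{1,2} = 0
g(11) = mex{1,2} = 0
g(12) = mex{0,2} = 1
So g(12) = 1.
The value of a disjunctive sum is the nim-sum of the parts.
Combined value = 0 XOR 1 = 1.

1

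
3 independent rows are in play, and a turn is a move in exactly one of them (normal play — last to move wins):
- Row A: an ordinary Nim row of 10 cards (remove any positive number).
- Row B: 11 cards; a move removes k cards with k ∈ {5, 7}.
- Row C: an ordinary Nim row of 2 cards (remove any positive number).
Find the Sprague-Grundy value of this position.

10

Row A is a plain Nim row of size 10, so its Grundy value is 10.
For row B, compute g(0), g(1), … with moves {5, 7}:
g(0) = mex{} = 0
g(1) = mex{} = 0
g(2) = mex{} = 0
g(3) = mex{} = 0
g(4) = mex{} = 0
g(5) = mex{0} = 1
g(6) = mex{0} = 1
g(7) = mex{0} = 1
g(8) = mex{0} = 1
g(9) = mex{0} = 1
g(10) = mex{0,1} = 2
g(11) = mex{0,1} = 2
So g(11) = 2.
Row C is a plain Nim row of size 2, so its Grundy value is 2.
By the Sprague-Grundy theorem, the Grundy value of a sum of independent games is the XOR of the component values.
Combined value = 10 XOR 2 XOR 2 = 10.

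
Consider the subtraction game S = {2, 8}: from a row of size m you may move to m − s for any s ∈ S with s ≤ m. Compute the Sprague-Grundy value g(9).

2

Build the Grundy sequence with g(k) = mex{g(k−s) : s ∈ {2, 8}, s ≤ k}:
k:     0  1  2  3  4  5  6  7  8  9
g(k):  0  0  1  1  0  0  1  1  2  2
So g(9) = 2.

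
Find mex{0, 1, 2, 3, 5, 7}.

4

The values 0, 1, 2, 3 are all present; 4 is the first non-negative integer missing from the set.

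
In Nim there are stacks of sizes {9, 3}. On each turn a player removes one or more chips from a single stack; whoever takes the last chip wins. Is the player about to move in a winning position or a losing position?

Winning position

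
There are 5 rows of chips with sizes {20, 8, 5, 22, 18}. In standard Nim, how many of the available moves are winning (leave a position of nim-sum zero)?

Compute the nim-sum pairwise:
20 ⊕ 8 = 28
28 ⊕ 5 = 25
25 ⊕ 22 = 15
15 ⊕ 18 = 29
The overall nim-sum is X = 29. A row of size p has a winning move iff p XOR X < p (reduce it to p XOR X).
  20: 20 XOR 29 = 9 < 20 — winning move (to 9).
  8: 8 XOR 29 = 21 ≥ 8 — no move.
  5: 5 XOR 29 = 24 ≥ 5 — no move.
  22: 22 XOR 29 = 11 < 22 — winning move (to 11).
  18: 18 XOR 29 = 15 < 18 — winning move (to 15).
That gives 3 winning moves.

3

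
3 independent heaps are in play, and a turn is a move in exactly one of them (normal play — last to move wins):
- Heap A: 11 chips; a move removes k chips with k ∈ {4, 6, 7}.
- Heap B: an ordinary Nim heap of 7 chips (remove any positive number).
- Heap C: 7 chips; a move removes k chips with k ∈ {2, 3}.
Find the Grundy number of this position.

For heap A, compute g(0), g(1), … with moves {4, 6, 7}:
g(0) = mex{} = 0
g(1) = mex{} = 0
g(2) = mex{} = 0
g(3) = mex{} = 0
g(4) = mex{0} = 1
g(5) = mex{0} = 1
g(6) = mex{0} = 1
g(7) = mex{0} = 1
g(8) = mex{0,1} = 2
g(9) = mex{0,1} = 2
g(10) = mex{0,1} = 2
g(11) = mex{1} = 0
So g(11) = 0.
Heap B is a plain Nim heap of size 7, so its Grundy value is 7.
For heap C, compute g(0), g(1), … with moves {2, 3}:
k:     0  1  2  3  4  5  6  7
g(k):  0  0  1  1  2  0  0  1
So g(7) = 1.
By the Sprague-Grundy theorem, the Grundy value of a sum of independent games is the XOR of the component values.
Combined value = 0 ⊕ 7 ⊕ 1 = 6.

6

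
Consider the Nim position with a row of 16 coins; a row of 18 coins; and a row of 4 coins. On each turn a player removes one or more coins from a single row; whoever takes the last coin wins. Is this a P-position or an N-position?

In binary:
  10000  (16)
  10010  (18)
  00100  (4)
  -----
  00110  (6)
The nim-sum is 6 ≠ 0, so this is an N-position: the player to move can win.

N-position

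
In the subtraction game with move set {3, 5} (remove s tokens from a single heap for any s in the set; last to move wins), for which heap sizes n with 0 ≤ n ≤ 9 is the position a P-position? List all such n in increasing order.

0, 1, 2, 8, 9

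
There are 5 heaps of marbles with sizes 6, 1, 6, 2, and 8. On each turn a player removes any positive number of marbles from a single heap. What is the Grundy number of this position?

Nim-sum: 6 ^ 1 ^ 6 ^ 2 ^ 8 = 11.

11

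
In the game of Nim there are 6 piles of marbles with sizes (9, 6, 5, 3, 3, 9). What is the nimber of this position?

Compute the nim-sum pairwise:
9 ^ 6 = 15
15 ^ 5 = 10
10 ^ 3 = 9
9 ^ 3 = 10
10 ^ 9 = 3

3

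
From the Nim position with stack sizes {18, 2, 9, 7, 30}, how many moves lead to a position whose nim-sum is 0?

0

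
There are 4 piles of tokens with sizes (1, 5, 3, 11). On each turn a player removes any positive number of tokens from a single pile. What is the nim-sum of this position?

12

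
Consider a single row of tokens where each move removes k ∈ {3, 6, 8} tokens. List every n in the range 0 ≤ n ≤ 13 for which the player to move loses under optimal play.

0, 1, 2, 11, 12, 13

Build the Grundy sequence with g(k) = mex{g(k−s) : s ∈ {3, 6, 8}, s ≤ k}:
k:     0  1  2  3  4  5  6  7  8  9 10 11 12 13
g(k):  0  0  0  1  1  1  2  2  2  3  3  0  0  0
The P-positions (g = 0) in 0..13 are 0, 1, 2, 11, 12, 13.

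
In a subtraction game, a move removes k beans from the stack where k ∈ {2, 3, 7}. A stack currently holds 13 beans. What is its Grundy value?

Build the Grundy sequence with g(k) = mex{g(k−s) : s ∈ {2, 3, 7}, s ≤ k}:
k:     0  1  2  3  4  5  6  7  8  9 10 11 12 13
g(k):  0  0  1  1  2  0  0  1  1  2  0  0  1  1
So g(13) = 1.

1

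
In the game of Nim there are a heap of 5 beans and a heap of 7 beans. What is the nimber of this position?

2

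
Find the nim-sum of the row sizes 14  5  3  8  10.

10

In binary:
  1110  (14)
  0101  (5)
  0011  (3)
  1000  (8)
  1010  (10)
  ----
  1010  (10)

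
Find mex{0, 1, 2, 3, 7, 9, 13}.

4

The values 0, 1, 2, 3 are all present; 4 is the first non-negative integer missing from the set.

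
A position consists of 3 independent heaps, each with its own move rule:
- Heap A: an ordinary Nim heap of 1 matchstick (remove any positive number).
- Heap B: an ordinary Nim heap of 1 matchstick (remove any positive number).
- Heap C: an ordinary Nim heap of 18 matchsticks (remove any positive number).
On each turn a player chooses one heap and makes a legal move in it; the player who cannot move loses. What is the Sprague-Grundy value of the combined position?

Heap A is a plain Nim heap of size 1, so its Grundy value is 1.
Heap B is a plain Nim heap of size 1, so its Grundy value is 1.
Heap C is a plain Nim heap of size 18, so its Grundy value is 18.
The value of a disjunctive sum is the nim-sum of the parts.
Combined value = 1 XOR 1 XOR 18 = 18.

18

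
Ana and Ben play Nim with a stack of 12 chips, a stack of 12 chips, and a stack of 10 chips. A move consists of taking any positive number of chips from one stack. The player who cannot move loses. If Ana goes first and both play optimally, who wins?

Ana wins

Nim-sum: 12 ^ 12 ^ 10 = 10.
The nim-sum is 10 ≠ 0, so this is an N-position: the player to move can win; Ana has a winning move.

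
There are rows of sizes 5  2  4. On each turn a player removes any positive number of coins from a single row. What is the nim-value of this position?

3

Nim-sum: 5 XOR 2 XOR 4 = 3.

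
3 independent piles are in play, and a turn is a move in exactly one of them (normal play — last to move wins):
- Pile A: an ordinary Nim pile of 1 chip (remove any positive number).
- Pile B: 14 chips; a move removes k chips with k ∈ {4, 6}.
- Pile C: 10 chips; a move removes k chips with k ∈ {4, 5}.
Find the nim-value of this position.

Pile A is a plain Nim pile of size 1, so its Grundy value is 1.
Grundy values for pile B (subtraction set {4, 6}):
g(0) = mex{} = 0
g(1) = mex{} = 0
g(2) = mex{} = 0
g(3) = mex{} = 0
g(4) = mex{0} = 1
g(5) = mex{0} = 1
g(6) = mex{0} = 1
g(7) = mex{0} = 1
g(8) = mex{0,1} = 2
g(9) = mex{0,1} = 2
g(10) = mex{1} = 0
g(11) = mex{1} = 0
g(12) = mex{1,2} = 0
g(13) = mex{1,2} = 0
g(14) = mex{0,2} = 1
So g(14) = 1.
Grundy values for pile C (subtraction set {4, 5}):
g(0) = mex{} = 0
g(1) = mex{} = 0
g(2) = mex{} = 0
g(3) = mex{} = 0
g(4) = mex{0} = 1
g(5) = mex{0} = 1
g(6) = mex{0} = 1
g(7) = mex{0} = 1
g(8) = mex{0,1} = 2
g(9) = mex{1} = 0
g(10) = mex{1} = 0
So g(10) = 0.
By the Sprague-Grundy theorem, the Grundy value of a sum of independent games is the XOR of the component values.
Combined value = 1 XOR 1 XOR 0 = 0.

0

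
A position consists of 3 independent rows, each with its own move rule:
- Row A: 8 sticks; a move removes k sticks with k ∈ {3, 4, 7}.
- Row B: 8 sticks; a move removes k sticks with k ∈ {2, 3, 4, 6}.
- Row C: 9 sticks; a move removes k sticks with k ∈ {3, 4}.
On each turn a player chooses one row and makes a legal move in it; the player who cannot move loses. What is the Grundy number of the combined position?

Build the Grundy sequence for row A with g(k) = mex{g(k−s) : s ∈ {3, 4, 7}, s ≤ k}:
g(0) = mex{} = 0
g(1) = mex{} = 0
g(2) = mex{} = 0
g(3) = mex{0} = 1
g(4) = mex{0} = 1
g(5) = mex{0} = 1
g(6) = mex{0,1} = 2
g(7) = mex{0,1} = 2
g(8) = mex{0,1} = 2
So g(8) = 2.
Build the Grundy sequence for row B with g(k) = mex{g(k−s) : s ∈ {2, 3, 4, 6}, s ≤ k}:
g(0) = mex{} = 0
g(1) = mex{} = 0
g(2) = mex{0} = 1
g(3) = mex{0} = 1
g(4) = mex{0,1} = 2
g(5) = mex{0,1} = 2
g(6) = mex{0,1,2} = 3
g(7) = mex{0,1,2} = 3
g(8) = mex{1,2,3} = 0
So g(8) = 0.
Grundy values for row C (subtraction set {3, 4}):
k:     0  1  2  3  4  5  6  7  8  9
g(k):  0  0  0  1  1  1  2  0  0  0
So g(9) = 0.
The value of a disjunctive sum is the nim-sum of the parts.
Combined value = 2 ⊕ 0 ⊕ 0 = 2.

2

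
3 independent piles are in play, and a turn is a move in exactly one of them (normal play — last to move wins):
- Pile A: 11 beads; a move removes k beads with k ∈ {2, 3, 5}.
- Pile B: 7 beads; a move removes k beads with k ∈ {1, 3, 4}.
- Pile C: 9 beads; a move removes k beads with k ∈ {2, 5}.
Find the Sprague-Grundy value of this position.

3

Grundy values for pile A (subtraction set {2, 3, 5}):
g(0) = mex{} = 0
g(1) = mex{} = 0
g(2) = mex{0} = 1
g(3) = mex{0} = 1
g(4) = mex{0,1} = 2
g(5) = mex{0,1} = 2
g(6) = mex{0,1,2} = 3
g(7) = mex{1,2} = 0
g(8) = mex{1,2,3} = 0
g(9) = mex{0,2,3} = 1
g(10) = mex{0,2} = 1
g(11) = mex{0,1,3} = 2
So g(11) = 2.
Build the Grundy sequence for pile B with g(k) = mex{g(k−s) : s ∈ {1, 3, 4}, s ≤ k}:
k:     0  1  2  3  4  5  6  7
g(k):  0  1  0  1  2  3  2  0
So g(7) = 0.
Grundy values for pile C (subtraction set {2, 5}):
k:     0  1  2  3  4  5  6  7  8  9
g(k):  0  0  1  1  0  2  1  0  0  1
So g(9) = 1.
The value of a disjunctive sum is the nim-sum of the parts.
Combined value = 2 XOR 0 XOR 1 = 3.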